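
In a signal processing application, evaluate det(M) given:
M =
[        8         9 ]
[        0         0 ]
det(M) = 0

For a 2×2 matrix [[a, b], [c, d]], det = a*d - b*c.
det(M) = (8)*(0) - (9)*(0) = 0 - 0 = 0.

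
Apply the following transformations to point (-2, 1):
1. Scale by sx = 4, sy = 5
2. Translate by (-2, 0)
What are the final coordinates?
(-10, 5)

Step 1: Scale (-2, 1) by (sx, sy) = (4, 5) → (-8, 5)
Step 2: Translate by (-2, 0) → (-10, 5)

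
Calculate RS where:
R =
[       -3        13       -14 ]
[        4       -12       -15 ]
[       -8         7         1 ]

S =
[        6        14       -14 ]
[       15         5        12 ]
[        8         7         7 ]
RS =
[       65       -75       100 ]
[     -276      -109      -305 ]
[       65       -70       203 ]

Matrix multiplication: (RS)[i][j] = sum over k of R[i][k] * S[k][j].
  (RS)[0][0] = (-3)*(6) + (13)*(15) + (-14)*(8) = 65
  (RS)[0][1] = (-3)*(14) + (13)*(5) + (-14)*(7) = -75
  (RS)[0][2] = (-3)*(-14) + (13)*(12) + (-14)*(7) = 100
  (RS)[1][0] = (4)*(6) + (-12)*(15) + (-15)*(8) = -276
  (RS)[1][1] = (4)*(14) + (-12)*(5) + (-15)*(7) = -109
  (RS)[1][2] = (4)*(-14) + (-12)*(12) + (-15)*(7) = -305
  (RS)[2][0] = (-8)*(6) + (7)*(15) + (1)*(8) = 65
  (RS)[2][1] = (-8)*(14) + (7)*(5) + (1)*(7) = -70
  (RS)[2][2] = (-8)*(-14) + (7)*(12) + (1)*(7) = 203
RS =
[       65       -75       100 ]
[     -276      -109      -305 ]
[       65       -70       203 ]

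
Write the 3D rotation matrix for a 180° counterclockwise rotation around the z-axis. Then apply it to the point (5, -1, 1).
R = [[-1, 0, 0], [0, -1, 0], [0, 0, 1]]; R·(5, -1, 1) = (-5, 1, 1)

Rotation matrix for 180° around z-axis:
cos(180°) = -1, sin(180°) = 0
R = [[-1, 0, 0], [0, -1, 0], [0, 0, 1]]
Apply to (5, -1, 1): R·[5, -1, 1]ᵀ = (-5, 1, 1)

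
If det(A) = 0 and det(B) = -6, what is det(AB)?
0

Use the multiplicative property of determinants: det(AB) = det(A)*det(B).
det(AB) = (0)*(-6) = 0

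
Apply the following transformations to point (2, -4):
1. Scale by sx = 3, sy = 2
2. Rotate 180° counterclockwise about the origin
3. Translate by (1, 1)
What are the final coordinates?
(-5, 9)

Step 1: Scale → (6, -8)
Step 2: Rotate 180° → (-6, 8)
Step 3: Translate → (-5, 9)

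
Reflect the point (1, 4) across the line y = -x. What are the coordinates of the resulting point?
(-4, -1)

Reflection across line y = -x: (1, 4) → (-4, -1)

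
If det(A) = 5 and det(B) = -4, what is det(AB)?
-20

Use the multiplicative property of determinants: det(AB) = det(A)*det(B).
det(AB) = (5)*(-4) = -20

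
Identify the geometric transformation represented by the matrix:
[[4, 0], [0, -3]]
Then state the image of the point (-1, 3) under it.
non-uniform scaling by (4, -3); image of (-1, 3) is (-4, -9)

This is diagonal with distinct entries, so it scales the x-axis by 4 and the y-axis by -3.
The matrix [[4, 0], [0, -3]] represents: non-uniform scaling by (4, -3).
Applying it to (-1, 3): [4·-1 + 0·3, 0·-1 + -3·3] = (-4, -9).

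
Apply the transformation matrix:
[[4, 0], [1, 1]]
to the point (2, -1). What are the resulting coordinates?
(8, 1)

Matrix multiplication:
[[4, 0], [1, 1]] × [2, -1]ᵀ
= [4×2 + 0×-1, 1×2 + 1×-1]ᵀ
= [8.0000, 1.0000]ᵀ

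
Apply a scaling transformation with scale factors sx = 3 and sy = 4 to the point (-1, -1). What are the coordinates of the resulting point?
(-3, -4)

Scaling matrix:
[[3, 0], [0, 4]]
Result: (-1 × 3, -1 × 4) = (-3, -4)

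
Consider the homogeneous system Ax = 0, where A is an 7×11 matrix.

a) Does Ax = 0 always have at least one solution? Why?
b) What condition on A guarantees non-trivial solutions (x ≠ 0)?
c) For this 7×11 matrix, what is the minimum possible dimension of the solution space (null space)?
a) Yes, x = 0 is always a solution. b) When A has linearly dependent columns (rank < n). c) Minimum nullity = 4.

a) x = 0 satisfies A·0 = 0, so the zero vector is always a solution.
b) Non-trivial solutions exist iff the columns of A are linearly dependent, equivalently rank(A) < n (the number of columns).
c) By rank-nullity, rank(A) + nullity(A) = n = 11. Since A has only 7 rows, rank(A) ≤ 7, so nullity(A) ≥ 11 - 7 = 4.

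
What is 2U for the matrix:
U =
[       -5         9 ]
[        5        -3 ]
2U =
[      -10        18 ]
[       10        -6 ]

Scalar multiplication is elementwise: (2U)[i][j] = 2 * U[i][j].
  (2U)[0][0] = 2 * (-5) = -10
  (2U)[0][1] = 2 * (9) = 18
  (2U)[1][0] = 2 * (5) = 10
  (2U)[1][1] = 2 * (-3) = -6
2U =
[      -10        18 ]
[       10        -6 ]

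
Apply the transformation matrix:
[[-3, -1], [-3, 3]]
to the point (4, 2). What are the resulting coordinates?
(-14, -6)

Matrix multiplication:
[[-3, -1], [-3, 3]] × [4, 2]ᵀ
= [-3×4 + -1×2, -3×4 + 3×2]ᵀ
= [-14.0000, -6.0000]ᵀ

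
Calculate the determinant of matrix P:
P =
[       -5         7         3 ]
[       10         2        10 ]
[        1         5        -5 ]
det(P) = 864

Expand along row 0 (cofactor expansion): det(P) = a*(e*i - f*h) - b*(d*i - f*g) + c*(d*h - e*g), where the 3×3 is [[a, b, c], [d, e, f], [g, h, i]].
Minor M_00 = (2)*(-5) - (10)*(5) = -10 - 50 = -60.
Minor M_01 = (10)*(-5) - (10)*(1) = -50 - 10 = -60.
Minor M_02 = (10)*(5) - (2)*(1) = 50 - 2 = 48.
det(P) = (-5)*(-60) - (7)*(-60) + (3)*(48) = 300 + 420 + 144 = 864.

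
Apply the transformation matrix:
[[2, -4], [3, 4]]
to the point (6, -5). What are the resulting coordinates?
(32, -2)

Matrix multiplication:
[[2, -4], [3, 4]] × [6, -5]ᵀ
= [2×6 + -4×-5, 3×6 + 4×-5]ᵀ
= [32.0000, -2.0000]ᵀ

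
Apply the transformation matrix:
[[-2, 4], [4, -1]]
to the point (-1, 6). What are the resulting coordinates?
(26, -10)

Matrix multiplication:
[[-2, 4], [4, -1]] × [-1, 6]ᵀ
= [-2×-1 + 4×6, 4×-1 + -1×6]ᵀ
= [26.0000, -10.0000]ᵀ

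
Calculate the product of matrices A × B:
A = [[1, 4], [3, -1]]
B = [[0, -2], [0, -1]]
[[0, -6], [0, -5]]

Matrix multiplication:
C[0][0] = 1×0 + 4×0 = 0
C[0][1] = 1×-2 + 4×-1 = -6
C[1][0] = 3×0 + -1×0 = 0
C[1][1] = 3×-2 + -1×-1 = -5
Result: [[0, -6], [0, -5]]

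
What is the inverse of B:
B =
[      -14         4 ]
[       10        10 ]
det(B) = -180
B⁻¹ =
[    -1/18      1/45 ]
[     1/18      7/90 ]

For a 2×2 matrix B = [[a, b], [c, d]] with det(B) ≠ 0, B⁻¹ = (1/det(B)) * [[d, -b], [-c, a]].
det(B) = (-14)*(10) - (4)*(10) = -140 - 40 = -180.
B⁻¹ = (1/-180) * [[10, -4], [-10, -14]].
Dividing each entry by -180 and reducing:
B⁻¹ =
[    -1/18      1/45 ]
[     1/18      7/90 ]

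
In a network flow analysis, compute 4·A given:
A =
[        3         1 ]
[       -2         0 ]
4A =
[       12         4 ]
[       -8         0 ]

Scalar multiplication is elementwise: (4A)[i][j] = 4 * A[i][j].
  (4A)[0][0] = 4 * (3) = 12
  (4A)[0][1] = 4 * (1) = 4
  (4A)[1][0] = 4 * (-2) = -8
  (4A)[1][1] = 4 * (0) = 0
4A =
[       12         4 ]
[       -8         0 ]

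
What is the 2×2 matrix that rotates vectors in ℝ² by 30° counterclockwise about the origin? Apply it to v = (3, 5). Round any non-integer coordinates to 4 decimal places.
R = [[√3/2, -1/2], [1/2, √3/2]]; R·v = (0.0981, 5.8301)

A counterclockwise rotation by angle θ in ℝ² has matrix R(θ) = [[cos θ, -sin θ], [sin θ, cos θ]].
For θ = 30°: cos θ = √3/2, sin θ = 1/2.
R(30°) = [[√3/2, -1/2], [1/2, √3/2]].
R·v = [√3/2·3 + (-1/2)·5, 1/2·3 + √3/2·5] = (0.0981, 5.8301).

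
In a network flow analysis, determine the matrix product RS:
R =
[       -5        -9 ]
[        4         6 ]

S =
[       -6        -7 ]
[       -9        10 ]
RS =
[      111       -55 ]
[      -78        32 ]

Matrix multiplication: (RS)[i][j] = sum over k of R[i][k] * S[k][j].
  (RS)[0][0] = (-5)*(-6) + (-9)*(-9) = 111
  (RS)[0][1] = (-5)*(-7) + (-9)*(10) = -55
  (RS)[1][0] = (4)*(-6) + (6)*(-9) = -78
  (RS)[1][1] = (4)*(-7) + (6)*(10) = 32
RS =
[      111       -55 ]
[      -78        32 ]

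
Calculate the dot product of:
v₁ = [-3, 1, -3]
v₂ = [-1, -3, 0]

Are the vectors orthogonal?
0, Yes

The dot product is the sum of products of corresponding components.
v₁·v₂ = (-3)*(-1) + (1)*(-3) + (-3)*(0) = 3 - 3 + 0 = 0.
Two vectors are orthogonal iff their dot product is 0; here the dot product is 0, so the vectors are orthogonal.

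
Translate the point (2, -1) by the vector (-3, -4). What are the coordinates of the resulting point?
(-1, -5)

Translation by (-3, -4):
x' = 2 + -3 = -1
y' = -1 + -4 = -5
Homogeneous matrix: [[1, 0, -3], [0, 1, -4], [0, 0, 1]]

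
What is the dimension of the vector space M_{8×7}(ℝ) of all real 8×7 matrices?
Dimension = 56

A real 8×7 matrix is determined by its 8·7 = 56 independent entries.
A standard basis is {E_ij : 1 ≤ i ≤ 8, 1 ≤ j ≤ 7}, where E_ij has a 1 in position (i, j) and 0 elsewhere — there are 56 such matrices, and they are linearly independent and span M_{8×7}(ℝ).
Therefore dim(M_{8×7}(ℝ)) = 56.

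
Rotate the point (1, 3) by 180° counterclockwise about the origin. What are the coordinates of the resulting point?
(-1, -3)

Rotation matrix R(θ) = [[cos θ, -sin θ], [sin θ, cos θ]]; for θ = 180°:
R = [[-1, 0], [0, -1]]
Result: R × [1, 3]ᵀ = [-1·1 + (0)·3, 0·1 + (-1)·3]ᵀ = (-1, -3)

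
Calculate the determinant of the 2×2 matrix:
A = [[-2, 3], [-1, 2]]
-1

For A = [[a, b], [c, d]], det(A) = a*d - b*c.
det(A) = (-2)*(2) - (3)*(-1) = -4 - -3 = -1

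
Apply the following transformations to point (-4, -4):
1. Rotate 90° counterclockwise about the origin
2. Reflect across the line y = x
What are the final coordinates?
(-4, 4)

Step 1: Rotate 90° → (4, -4)
Step 2: Reflect across the line y = x → (-4, 4)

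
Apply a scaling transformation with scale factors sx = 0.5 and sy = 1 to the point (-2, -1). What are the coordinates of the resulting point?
(-1.0, -1)

Scaling matrix:
[[0.50, 0], [0, 1]]
Result: (-2 × 0.5, -1 × 1) = (-1.0, -1)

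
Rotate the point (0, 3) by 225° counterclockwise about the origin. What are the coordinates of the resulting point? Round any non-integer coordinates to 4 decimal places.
(2.1213, -2.1213)

Rotation matrix R(θ) = [[cos θ, -sin θ], [sin θ, cos θ]]; for θ = 225°:
R = [[-√2/2, √2/2], [-√2/2, -√2/2]]
Result: R × [0, 3]ᵀ = [-√2/2·0 + (√2/2)·3, -√2/2·0 + (-√2/2)·3]ᵀ = (2.1213, -2.1213)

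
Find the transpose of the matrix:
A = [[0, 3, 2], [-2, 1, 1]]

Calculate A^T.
[[0, -2], [3, 1], [2, 1]]

The transpose sends entry (i,j) to (j,i); rows become columns.
Row 0 of A: [0, 3, 2] -> column 0 of A^T.
Row 1 of A: [-2, 1, 1] -> column 1 of A^T.
A^T = [[0, -2], [3, 1], [2, 1]]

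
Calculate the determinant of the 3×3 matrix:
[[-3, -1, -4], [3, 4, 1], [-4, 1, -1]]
-60

Expansion along first row:
det = -3·det([[4,1],[1,-1]]) - -1·det([[3,1],[-4,-1]]) + -4·det([[3,4],[-4,1]])
    = -3·(4·-1 - 1·1) - -1·(3·-1 - 1·-4) + -4·(3·1 - 4·-4)
    = -3·-5 - -1·1 + -4·19
    = 15 + 1 + -76 = -60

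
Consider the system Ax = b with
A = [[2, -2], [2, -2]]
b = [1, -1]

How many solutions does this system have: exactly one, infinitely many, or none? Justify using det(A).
No solution

det(A) = (2)*(-2) - (-2)*(2) = 0, so A is singular.
The column space of A is span(column 1) = span([2, 2]).
b = [1, -1] is not a scalar multiple of column 1, so b ∉ column space and the system is inconsistent — no solution.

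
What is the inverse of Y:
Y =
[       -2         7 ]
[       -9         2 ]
det(Y) = 59
Y⁻¹ =
[     2/59     -7/59 ]
[     9/59     -2/59 ]

For a 2×2 matrix Y = [[a, b], [c, d]] with det(Y) ≠ 0, Y⁻¹ = (1/det(Y)) * [[d, -b], [-c, a]].
det(Y) = (-2)*(2) - (7)*(-9) = -4 + 63 = 59.
Y⁻¹ = (1/59) * [[2, -7], [9, -2]].
Dividing each entry by 59 and reducing:
Y⁻¹ =
[     2/59     -7/59 ]
[     9/59     -2/59 ]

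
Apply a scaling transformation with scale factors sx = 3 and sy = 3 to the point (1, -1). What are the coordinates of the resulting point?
(3, -3)

Scaling matrix:
[[3, 0], [0, 3]]
Result: (1 × 3, -1 × 3) = (3, -3)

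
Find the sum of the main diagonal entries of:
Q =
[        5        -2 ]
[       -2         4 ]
tr(Q) = 5 + 4 = 9

The trace of a square matrix is the sum of its diagonal entries.
Diagonal entries of Q: Q[0][0] = 5, Q[1][1] = 4.
tr(Q) = 5 + 4 = 9.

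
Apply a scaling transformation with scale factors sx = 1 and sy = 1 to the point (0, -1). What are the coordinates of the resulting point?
(0, -1)

Scaling matrix:
[[1, 0], [0, 1]]
Result: (0 × 1, -1 × 1) = (0, -1)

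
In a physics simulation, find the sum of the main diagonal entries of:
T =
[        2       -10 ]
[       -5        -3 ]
tr(T) = 2 - 3 = -1

The trace of a square matrix is the sum of its diagonal entries.
Diagonal entries of T: T[0][0] = 2, T[1][1] = -3.
tr(T) = 2 - 3 = -1.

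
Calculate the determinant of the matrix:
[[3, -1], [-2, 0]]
-2

For a 2×2 matrix [[a, b], [c, d]], det = ad - bc
det = (3)(0) - (-1)(-2) = 0 - 2 = -2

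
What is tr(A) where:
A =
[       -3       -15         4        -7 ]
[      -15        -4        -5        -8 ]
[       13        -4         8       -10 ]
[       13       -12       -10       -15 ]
tr(A) = -3 - 4 + 8 - 15 = -14

The trace of a square matrix is the sum of its diagonal entries.
Diagonal entries of A: A[0][0] = -3, A[1][1] = -4, A[2][2] = 8, A[3][3] = -15.
tr(A) = -3 - 4 + 8 - 15 = -14.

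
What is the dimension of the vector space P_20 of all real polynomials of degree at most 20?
Dimension = 21

A polynomial of degree at most 20 can be written as a₀ + a₁x + a₂x² + … + a_20x^20, with 21 free coefficients a₀, …, a_20.
The set {1, x, x², …, x^20} is a basis: it spans P_20 (every such polynomial is a linear combination of these) and is linearly independent (a polynomial is zero iff all its coefficients are zero).
Therefore dim(P_20) = 20 + 1 = 21.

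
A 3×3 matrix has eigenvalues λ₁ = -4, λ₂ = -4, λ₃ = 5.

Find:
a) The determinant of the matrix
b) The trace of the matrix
det = 80, trace = -3

Two standard eigenvalue identities:
- det(A) equals the product of the eigenvalues (counted with multiplicity).
- trace(A) equals the sum of the eigenvalues.
det(A) = (-4)*(-4)*(5) = 80.
trace(A) = -4 - 4 + 5 = -3.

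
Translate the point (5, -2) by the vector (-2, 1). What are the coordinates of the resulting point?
(3, -1)

Translation by (-2, 1):
x' = 5 + -2 = 3
y' = -2 + 1 = -1
Homogeneous matrix: [[1, 0, -2], [0, 1, 1], [0, 0, 1]]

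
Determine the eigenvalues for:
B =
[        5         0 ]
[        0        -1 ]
λ = -1, 5

Solve det(B - λI) = 0. For a 2×2 matrix the characteristic equation is λ² - (trace)λ + det = 0.
trace(B) = a + d = 5 - 1 = 4.
det(B) = a*d - b*c = (5)*(-1) - (0)*(0) = -5 - 0 = -5.
Characteristic equation: λ² - (4)λ + (-5) = 0.
Discriminant = (4)² - 4*(-5) = 16 + 20 = 36.
λ = (4 ± √36) / 2 = (4 ± 6) / 2 = -1, 5.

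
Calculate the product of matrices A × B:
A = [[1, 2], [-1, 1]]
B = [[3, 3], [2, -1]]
[[7, 1], [-1, -4]]

Matrix multiplication:
C[0][0] = 1×3 + 2×2 = 7
C[0][1] = 1×3 + 2×-1 = 1
C[1][0] = -1×3 + 1×2 = -1
C[1][1] = -1×3 + 1×-1 = -4
Result: [[7, 1], [-1, -4]]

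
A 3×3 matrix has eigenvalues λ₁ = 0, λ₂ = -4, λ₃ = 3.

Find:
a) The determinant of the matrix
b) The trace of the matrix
det = 0, trace = -1

Two standard eigenvalue identities:
- det(A) equals the product of the eigenvalues (counted with multiplicity).
- trace(A) equals the sum of the eigenvalues.
det(A) = (0)*(-4)*(3) = 0.
trace(A) = 0 - 4 + 3 = -1.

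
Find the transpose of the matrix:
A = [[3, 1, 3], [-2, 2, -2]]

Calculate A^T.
[[3, -2], [1, 2], [3, -2]]

The transpose sends entry (i,j) to (j,i); rows become columns.
Row 0 of A: [3, 1, 3] -> column 0 of A^T.
Row 1 of A: [-2, 2, -2] -> column 1 of A^T.
A^T = [[3, -2], [1, 2], [3, -2]]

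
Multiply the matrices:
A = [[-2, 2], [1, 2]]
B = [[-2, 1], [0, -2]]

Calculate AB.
[[4, -6], [-2, -3]]

Each entry (i,j) of AB = sum over k of A[i][k]*B[k][j].
(AB)[0][0] = (-2)*(-2) + (2)*(0) = 4
(AB)[0][1] = (-2)*(1) + (2)*(-2) = -6
(AB)[1][0] = (1)*(-2) + (2)*(0) = -2
(AB)[1][1] = (1)*(1) + (2)*(-2) = -3
AB = [[4, -6], [-2, -3]]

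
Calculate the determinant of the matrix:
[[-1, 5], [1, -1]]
-4

For a 2×2 matrix [[a, b], [c, d]], det = ad - bc
det = (-1)(-1) - (5)(1) = 1 - 5 = -4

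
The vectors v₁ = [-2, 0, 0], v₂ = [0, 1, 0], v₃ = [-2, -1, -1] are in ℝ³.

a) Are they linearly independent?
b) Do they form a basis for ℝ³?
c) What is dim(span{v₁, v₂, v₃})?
Yes independent, yes basis, dim = 3

Stack v₁, v₂, v₃ as rows of a 3×3 matrix.
[[-2, 0, 0]; [0, 1, 0]; [-2, -1, -1]] is already lower triangular with nonzero diagonal entries (-2, 1, -1), so its determinant is the product of the diagonal entries, det = (-2)·(1)·(-1) = 2 ≠ 0, and the rows are linearly independent.
Three linearly independent vectors in ℝ³ form a basis for ℝ³, so dim(span{v₁,v₂,v₃}) = 3.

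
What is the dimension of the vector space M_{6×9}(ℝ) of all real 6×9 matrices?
Dimension = 54

A real 6×9 matrix is determined by its 6·9 = 54 independent entries.
A standard basis is {E_ij : 1 ≤ i ≤ 6, 1 ≤ j ≤ 9}, where E_ij has a 1 in position (i, j) and 0 elsewhere — there are 54 such matrices, and they are linearly independent and span M_{6×9}(ℝ).
Therefore dim(M_{6×9}(ℝ)) = 54.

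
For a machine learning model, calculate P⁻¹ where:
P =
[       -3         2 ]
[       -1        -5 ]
det(P) = 17
P⁻¹ =
[    -5/17     -2/17 ]
[     1/17     -3/17 ]

For a 2×2 matrix P = [[a, b], [c, d]] with det(P) ≠ 0, P⁻¹ = (1/det(P)) * [[d, -b], [-c, a]].
det(P) = (-3)*(-5) - (2)*(-1) = 15 + 2 = 17.
P⁻¹ = (1/17) * [[-5, -2], [1, -3]].
Dividing each entry by 17 and reducing:
P⁻¹ =
[    -5/17     -2/17 ]
[     1/17     -3/17 ]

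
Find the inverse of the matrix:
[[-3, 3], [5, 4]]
[[-4/27, 1/9], [5/27, 1/9]]

For [[a,b],[c,d]], inverse = (1/det)·[[d,-b],[-c,a]]
det = -3·4 - 3·5 = -27
Inverse = (1/-27)·[[4, -3], [-5, -3]]
        = [[-4/27, 1/9], [5/27, 1/9]]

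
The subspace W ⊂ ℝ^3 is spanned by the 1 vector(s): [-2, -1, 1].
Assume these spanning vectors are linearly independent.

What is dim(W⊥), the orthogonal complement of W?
dim(W⊥) = 2

For any subspace W of ℝ^n, dim(W) + dim(W⊥) = n (the whole-space dimension).
Here the given 1 vectors are linearly independent, so dim(W) = 1.
Thus dim(W⊥) = n - dim(W) = 3 - 1 = 2.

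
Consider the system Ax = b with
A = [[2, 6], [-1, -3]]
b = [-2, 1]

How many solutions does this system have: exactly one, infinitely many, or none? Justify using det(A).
Infinitely many solutions

det(A) = (2)*(-3) - (6)*(-1) = 0, so A is singular (column 2 is 3 times column 1).
b = [-2, 1] = -1 * column 1 of A, so b lies in the column space of A.
A singular matrix whose right-hand side is in its column space gives a 1-parameter family of solutions — infinitely many.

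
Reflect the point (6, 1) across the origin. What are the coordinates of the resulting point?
(-6, -1)

Reflection across origin: (6, 1) → (-6, -1)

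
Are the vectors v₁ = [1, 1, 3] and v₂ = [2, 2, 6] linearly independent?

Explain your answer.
No, linearly dependent (v₂ = 2·v₁)

Check whether there is a scalar k with v₂ = k·v₁.
Comparing components, k = 2 satisfies 2·[1, 1, 3] = [2, 2, 6].
Since v₂ is a scalar multiple of v₁, the two vectors are linearly dependent.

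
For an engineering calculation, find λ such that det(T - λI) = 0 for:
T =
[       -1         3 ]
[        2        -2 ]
λ = -4, 1

Solve det(T - λI) = 0. For a 2×2 matrix the characteristic equation is λ² - (trace)λ + det = 0.
trace(T) = a + d = -1 - 2 = -3.
det(T) = a*d - b*c = (-1)*(-2) - (3)*(2) = 2 - 6 = -4.
Characteristic equation: λ² - (-3)λ + (-4) = 0.
Discriminant = (-3)² - 4*(-4) = 9 + 16 = 25.
λ = (-3 ± √25) / 2 = (-3 ± 5) / 2 = -4, 1.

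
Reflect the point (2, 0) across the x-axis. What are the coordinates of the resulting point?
(2, 0)

Reflection across x-axis: (2, 0) → (2, 0)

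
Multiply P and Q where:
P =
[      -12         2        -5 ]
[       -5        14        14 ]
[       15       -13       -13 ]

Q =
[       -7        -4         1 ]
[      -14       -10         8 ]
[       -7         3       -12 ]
PQ =
[       91        13        64 ]
[     -259       -78       -61 ]
[      168        31        67 ]

Matrix multiplication: (PQ)[i][j] = sum over k of P[i][k] * Q[k][j].
  (PQ)[0][0] = (-12)*(-7) + (2)*(-14) + (-5)*(-7) = 91
  (PQ)[0][1] = (-12)*(-4) + (2)*(-10) + (-5)*(3) = 13
  (PQ)[0][2] = (-12)*(1) + (2)*(8) + (-5)*(-12) = 64
  (PQ)[1][0] = (-5)*(-7) + (14)*(-14) + (14)*(-7) = -259
  (PQ)[1][1] = (-5)*(-4) + (14)*(-10) + (14)*(3) = -78
  (PQ)[1][2] = (-5)*(1) + (14)*(8) + (14)*(-12) = -61
  (PQ)[2][0] = (15)*(-7) + (-13)*(-14) + (-13)*(-7) = 168
  (PQ)[2][1] = (15)*(-4) + (-13)*(-10) + (-13)*(3) = 31
  (PQ)[2][2] = (15)*(1) + (-13)*(8) + (-13)*(-12) = 67
PQ =
[       91        13        64 ]
[     -259       -78       -61 ]
[      168        31        67 ]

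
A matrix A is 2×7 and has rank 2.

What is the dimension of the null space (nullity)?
5

The rank-nullity theorem for an m×n matrix states:
rank(A) + nullity(A) = n (the number of columns).
Here n = 7 and rank(A) = 2, so nullity(A) = 7 - 2 = 5.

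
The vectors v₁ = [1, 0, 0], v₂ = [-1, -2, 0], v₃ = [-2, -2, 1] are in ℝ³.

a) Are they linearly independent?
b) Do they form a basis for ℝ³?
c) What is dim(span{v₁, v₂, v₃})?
Yes independent, yes basis, dim = 3

Stack v₁, v₂, v₃ as rows of a 3×3 matrix.
[[1, 0, 0]; [-1, -2, 0]; [-2, -2, 1]] is already lower triangular with nonzero diagonal entries (1, -2, 1), so its determinant is the product of the diagonal entries, det = (1)·(-2)·(1) = -2 ≠ 0, and the rows are linearly independent.
Three linearly independent vectors in ℝ³ form a basis for ℝ³, so dim(span{v₁,v₂,v₃}) = 3.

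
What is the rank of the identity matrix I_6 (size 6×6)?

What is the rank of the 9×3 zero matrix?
rank(I_6) = 6, rank(0) = 0

The identity I_6 has 6 columns that are the standard basis vectors e_1, …, e_6. These are linearly independent, so all 6 columns are pivots and rank(I_6) = 6.
The 9×3 zero matrix has every entry zero, so every row is the zero row and there are no pivots; rank(0) = 0.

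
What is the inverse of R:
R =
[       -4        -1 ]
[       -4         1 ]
det(R) = -8
R⁻¹ =
[     -1/8      -1/8 ]
[     -1/2       1/2 ]

For a 2×2 matrix R = [[a, b], [c, d]] with det(R) ≠ 0, R⁻¹ = (1/det(R)) * [[d, -b], [-c, a]].
det(R) = (-4)*(1) - (-1)*(-4) = -4 - 4 = -8.
R⁻¹ = (1/-8) * [[1, 1], [4, -4]].
Dividing each entry by -8 and reducing:
R⁻¹ =
[     -1/8      -1/8 ]
[     -1/2       1/2 ]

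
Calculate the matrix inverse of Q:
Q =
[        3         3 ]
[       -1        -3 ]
det(Q) = -6
Q⁻¹ =
[      1/2       1/2 ]
[     -1/6      -1/2 ]

For a 2×2 matrix Q = [[a, b], [c, d]] with det(Q) ≠ 0, Q⁻¹ = (1/det(Q)) * [[d, -b], [-c, a]].
det(Q) = (3)*(-3) - (3)*(-1) = -9 + 3 = -6.
Q⁻¹ = (1/-6) * [[-3, -3], [1, 3]].
Dividing each entry by -6 and reducing:
Q⁻¹ =
[      1/2       1/2 ]
[     -1/6      -1/2 ]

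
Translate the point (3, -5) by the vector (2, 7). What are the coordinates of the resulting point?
(5, 2)

Translation by (2, 7):
x' = 3 + 2 = 5
y' = -5 + 7 = 2
Homogeneous matrix: [[1, 0, 2], [0, 1, 7], [0, 0, 1]]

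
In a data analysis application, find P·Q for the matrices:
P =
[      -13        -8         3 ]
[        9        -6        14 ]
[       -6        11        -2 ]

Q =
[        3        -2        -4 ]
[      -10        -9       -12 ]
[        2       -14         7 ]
PQ =
[       47        56       169 ]
[      115      -160       134 ]
[     -132       -59      -122 ]

Matrix multiplication: (PQ)[i][j] = sum over k of P[i][k] * Q[k][j].
  (PQ)[0][0] = (-13)*(3) + (-8)*(-10) + (3)*(2) = 47
  (PQ)[0][1] = (-13)*(-2) + (-8)*(-9) + (3)*(-14) = 56
  (PQ)[0][2] = (-13)*(-4) + (-8)*(-12) + (3)*(7) = 169
  (PQ)[1][0] = (9)*(3) + (-6)*(-10) + (14)*(2) = 115
  (PQ)[1][1] = (9)*(-2) + (-6)*(-9) + (14)*(-14) = -160
  (PQ)[1][2] = (9)*(-4) + (-6)*(-12) + (14)*(7) = 134
  (PQ)[2][0] = (-6)*(3) + (11)*(-10) + (-2)*(2) = -132
  (PQ)[2][1] = (-6)*(-2) + (11)*(-9) + (-2)*(-14) = -59
  (PQ)[2][2] = (-6)*(-4) + (11)*(-12) + (-2)*(7) = -122
PQ =
[       47        56       169 ]
[      115      -160       134 ]
[     -132       -59      -122 ]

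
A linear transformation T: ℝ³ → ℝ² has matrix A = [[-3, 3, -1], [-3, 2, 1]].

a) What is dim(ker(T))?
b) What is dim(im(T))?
dim(ker) = 1, dim(im) = 2

The two rows are not scalar multiples of one another (no single k satisfies row 2 = k × row 1), so they are linearly independent.
Thus rank(A) = 2.
dim(im(T)) = rank(A) = 2.
By the rank-nullity theorem applied to T: ℝ³ → ℝ², rank(A) + nullity(A) = 3 (the domain dimension), so dim(ker(T)) = 3 - 2 = 1.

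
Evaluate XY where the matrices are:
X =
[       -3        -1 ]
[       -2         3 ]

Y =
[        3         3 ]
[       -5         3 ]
XY =
[       -4       -12 ]
[      -21         3 ]

Matrix multiplication: (XY)[i][j] = sum over k of X[i][k] * Y[k][j].
  (XY)[0][0] = (-3)*(3) + (-1)*(-5) = -4
  (XY)[0][1] = (-3)*(3) + (-1)*(3) = -12
  (XY)[1][0] = (-2)*(3) + (3)*(-5) = -21
  (XY)[1][1] = (-2)*(3) + (3)*(3) = 3
XY =
[       -4       -12 ]
[      -21         3 ]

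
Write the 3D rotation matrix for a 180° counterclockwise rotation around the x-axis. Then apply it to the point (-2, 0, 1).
R = [[1, 0, 0], [0, -1, 0], [0, 0, -1]]; R·(-2, 0, 1) = (-2, 0, -1)

Rotation matrix for 180° around x-axis:
cos(180°) = -1, sin(180°) = 0
R = [[1, 0, 0], [0, -1, 0], [0, 0, -1]]
Apply to (-2, 0, 1): R·[-2, 0, 1]ᵀ = (-2, 0, -1)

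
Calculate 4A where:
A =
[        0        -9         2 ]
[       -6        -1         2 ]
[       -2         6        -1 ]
4A =
[        0       -36         8 ]
[      -24        -4         8 ]
[       -8        24        -4 ]

Scalar multiplication is elementwise: (4A)[i][j] = 4 * A[i][j].
  (4A)[0][0] = 4 * (0) = 0
  (4A)[0][1] = 4 * (-9) = -36
  (4A)[0][2] = 4 * (2) = 8
  (4A)[1][0] = 4 * (-6) = -24
  (4A)[1][1] = 4 * (-1) = -4
  (4A)[1][2] = 4 * (2) = 8
  (4A)[2][0] = 4 * (-2) = -8
  (4A)[2][1] = 4 * (6) = 24
  (4A)[2][2] = 4 * (-1) = -4
4A =
[        0       -36         8 ]
[      -24        -4         8 ]
[       -8        24        -4 ]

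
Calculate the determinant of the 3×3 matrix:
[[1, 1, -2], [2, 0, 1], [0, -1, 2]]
1

Expansion along first row:
det = 1·det([[0,1],[-1,2]]) - 1·det([[2,1],[0,2]]) + -2·det([[2,0],[0,-1]])
    = 1·(0·2 - 1·-1) - 1·(2·2 - 1·0) + -2·(2·-1 - 0·0)
    = 1·1 - 1·4 + -2·-2
    = 1 + -4 + 4 = 1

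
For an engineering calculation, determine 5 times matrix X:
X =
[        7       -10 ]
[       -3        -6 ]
5X =
[       35       -50 ]
[      -15       -30 ]

Scalar multiplication is elementwise: (5X)[i][j] = 5 * X[i][j].
  (5X)[0][0] = 5 * (7) = 35
  (5X)[0][1] = 5 * (-10) = -50
  (5X)[1][0] = 5 * (-3) = -15
  (5X)[1][1] = 5 * (-6) = -30
5X =
[       35       -50 ]
[      -15       -30 ]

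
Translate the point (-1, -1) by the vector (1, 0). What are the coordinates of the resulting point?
(0, -1)

Translation by (1, 0):
x' = -1 + 1 = 0
y' = -1 + 0 = -1
Homogeneous matrix: [[1, 0, 1], [0, 1, 0], [0, 0, 1]]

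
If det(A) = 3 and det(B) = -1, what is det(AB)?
-3

Use the multiplicative property of determinants: det(AB) = det(A)*det(B).
det(AB) = (3)*(-1) = -3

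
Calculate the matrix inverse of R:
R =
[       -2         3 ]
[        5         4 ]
det(R) = -23
R⁻¹ =
[    -4/23      3/23 ]
[     5/23      2/23 ]

For a 2×2 matrix R = [[a, b], [c, d]] with det(R) ≠ 0, R⁻¹ = (1/det(R)) * [[d, -b], [-c, a]].
det(R) = (-2)*(4) - (3)*(5) = -8 - 15 = -23.
R⁻¹ = (1/-23) * [[4, -3], [-5, -2]].
Dividing each entry by -23 and reducing:
R⁻¹ =
[    -4/23      3/23 ]
[     5/23      2/23 ]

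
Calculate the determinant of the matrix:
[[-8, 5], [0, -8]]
64

For a 2×2 matrix [[a, b], [c, d]], det = ad - bc
det = (-8)(-8) - (5)(0) = 64 - 0 = 64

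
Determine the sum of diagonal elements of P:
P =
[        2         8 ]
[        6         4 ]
tr(P) = 2 + 4 = 6

The trace of a square matrix is the sum of its diagonal entries.
Diagonal entries of P: P[0][0] = 2, P[1][1] = 4.
tr(P) = 2 + 4 = 6.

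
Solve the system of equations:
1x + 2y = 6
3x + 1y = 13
x = 4, y = 1

Use elimination (row reduction):
Equation 1: 1x + 2y = 6.
Equation 2: 3x + 1y = 13.
Multiply Eq1 by 3 and Eq2 by 1: 3x + 6y = 18;  3x + 1y = 13.
Subtract: (-5)y = -5, so y = 1.
Back-substitute into Eq1: 1x + 2*(1) = 6, so x = 4.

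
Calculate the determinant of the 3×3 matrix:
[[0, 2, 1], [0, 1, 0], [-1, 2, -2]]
1

Expansion along first row:
det = 0·det([[1,0],[2,-2]]) - 2·det([[0,0],[-1,-2]]) + 1·det([[0,1],[-1,2]])
    = 0·(1·-2 - 0·2) - 2·(0·-2 - 0·-1) + 1·(0·2 - 1·-1)
    = 0·-2 - 2·0 + 1·1
    = 0 + 0 + 1 = 1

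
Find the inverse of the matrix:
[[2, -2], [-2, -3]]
[[3/10, -1/5], [-1/5, -1/5]]

For [[a,b],[c,d]], inverse = (1/det)·[[d,-b],[-c,a]]
det = 2·-3 - -2·-2 = -10
Inverse = (1/-10)·[[-3, 2], [2, 2]]
        = [[3/10, -1/5], [-1/5, -1/5]]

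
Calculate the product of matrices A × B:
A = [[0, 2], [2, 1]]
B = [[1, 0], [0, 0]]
[[0, 0], [2, 0]]

Matrix multiplication:
C[0][0] = 0×1 + 2×0 = 0
C[0][1] = 0×0 + 2×0 = 0
C[1][0] = 2×1 + 1×0 = 2
C[1][1] = 2×0 + 1×0 = 0
Result: [[0, 0], [2, 0]]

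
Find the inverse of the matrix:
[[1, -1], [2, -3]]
[[3, -1], [2, -1]]

For [[a,b],[c,d]], inverse = (1/det)·[[d,-b],[-c,a]]
det = 1·-3 - -1·2 = -1
Inverse = (1/-1)·[[-3, 1], [-2, 1]]
        = [[3, -1], [2, -1]]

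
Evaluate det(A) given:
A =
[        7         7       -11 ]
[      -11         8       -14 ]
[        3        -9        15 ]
det(A) = -6

Expand along row 0 (cofactor expansion): det(A) = a*(e*i - f*h) - b*(d*i - f*g) + c*(d*h - e*g), where the 3×3 is [[a, b, c], [d, e, f], [g, h, i]].
Minor M_00 = (8)*(15) - (-14)*(-9) = 120 - 126 = -6.
Minor M_01 = (-11)*(15) - (-14)*(3) = -165 + 42 = -123.
Minor M_02 = (-11)*(-9) - (8)*(3) = 99 - 24 = 75.
det(A) = (7)*(-6) - (7)*(-123) + (-11)*(75) = -42 + 861 - 825 = -6.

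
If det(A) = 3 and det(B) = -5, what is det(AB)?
-15

Use the multiplicative property of determinants: det(AB) = det(A)*det(B).
det(AB) = (3)*(-5) = -15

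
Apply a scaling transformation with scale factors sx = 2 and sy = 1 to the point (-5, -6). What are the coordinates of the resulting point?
(-10, -6)

Scaling matrix:
[[2, 0], [0, 1]]
Result: (-5 × 2, -6 × 1) = (-10, -6)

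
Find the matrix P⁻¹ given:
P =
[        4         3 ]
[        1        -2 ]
det(P) = -11
P⁻¹ =
[     2/11      3/11 ]
[     1/11     -4/11 ]

For a 2×2 matrix P = [[a, b], [c, d]] with det(P) ≠ 0, P⁻¹ = (1/det(P)) * [[d, -b], [-c, a]].
det(P) = (4)*(-2) - (3)*(1) = -8 - 3 = -11.
P⁻¹ = (1/-11) * [[-2, -3], [-1, 4]].
Dividing each entry by -11 and reducing:
P⁻¹ =
[     2/11      3/11 ]
[     1/11     -4/11 ]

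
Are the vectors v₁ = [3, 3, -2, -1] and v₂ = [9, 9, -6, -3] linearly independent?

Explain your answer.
No, linearly dependent (v₂ = 3·v₁)

Check whether there is a scalar k with v₂ = k·v₁.
Comparing components, k = 3 satisfies 3·[3, 3, -2, -1] = [9, 9, -6, -3].
Since v₂ is a scalar multiple of v₁, the two vectors are linearly dependent.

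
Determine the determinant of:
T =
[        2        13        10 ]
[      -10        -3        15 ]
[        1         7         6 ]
det(T) = 59

Expand along row 0 (cofactor expansion): det(T) = a*(e*i - f*h) - b*(d*i - f*g) + c*(d*h - e*g), where the 3×3 is [[a, b, c], [d, e, f], [g, h, i]].
Minor M_00 = (-3)*(6) - (15)*(7) = -18 - 105 = -123.
Minor M_01 = (-10)*(6) - (15)*(1) = -60 - 15 = -75.
Minor M_02 = (-10)*(7) - (-3)*(1) = -70 + 3 = -67.
det(T) = (2)*(-123) - (13)*(-75) + (10)*(-67) = -246 + 975 - 670 = 59.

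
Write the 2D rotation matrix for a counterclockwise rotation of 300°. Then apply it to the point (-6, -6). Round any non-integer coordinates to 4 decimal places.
R = [[1/2, √3/2], [-√3/2, 1/2]]; R·(-6, -6) = (-8.1962, 2.1962)

Rotation matrix formula: R(θ) = [[cos θ, -sin θ], [sin θ, cos θ]]
For θ = 300°:
cos(300°) = 1/2
sin(300°) = -√3/2
R = [[1/2, √3/2], [-√3/2, 1/2]]
Apply to (-6, -6): [1/2·-6 + (√3/2)·-6, -√3/2·-6 + 1/2·-6] = (-8.1962, 2.1962)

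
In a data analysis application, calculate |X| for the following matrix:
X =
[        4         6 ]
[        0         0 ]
det(X) = 0

For a 2×2 matrix [[a, b], [c, d]], det = a*d - b*c.
det(X) = (4)*(0) - (6)*(0) = 0 - 0 = 0.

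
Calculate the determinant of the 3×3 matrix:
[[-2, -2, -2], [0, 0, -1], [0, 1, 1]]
-2

Expansion along first row:
det = -2·det([[0,-1],[1,1]]) - -2·det([[0,-1],[0,1]]) + -2·det([[0,0],[0,1]])
    = -2·(0·1 - -1·1) - -2·(0·1 - -1·0) + -2·(0·1 - 0·0)
    = -2·1 - -2·0 + -2·0
    = -2 + 0 + 0 = -2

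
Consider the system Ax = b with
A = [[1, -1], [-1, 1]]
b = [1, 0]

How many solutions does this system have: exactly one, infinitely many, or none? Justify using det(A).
No solution

det(A) = (1)*(1) - (-1)*(-1) = 0, so A is singular.
The column space of A is span(column 1) = span([1, -1]).
b = [1, 0] is not a scalar multiple of column 1, so b ∉ column space and the system is inconsistent — no solution.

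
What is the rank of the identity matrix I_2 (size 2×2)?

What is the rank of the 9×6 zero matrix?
rank(I_2) = 2, rank(0) = 0

The identity I_2 has 2 columns that are the standard basis vectors e_1, …, e_2. These are linearly independent, so all 2 columns are pivots and rank(I_2) = 2.
The 9×6 zero matrix has every entry zero, so every row is the zero row and there are no pivots; rank(0) = 0.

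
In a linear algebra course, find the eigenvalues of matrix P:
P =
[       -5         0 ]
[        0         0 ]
λ = -5, 0

Solve det(P - λI) = 0. For a 2×2 matrix the characteristic equation is λ² - (trace)λ + det = 0.
trace(P) = a + d = -5 + 0 = -5.
det(P) = a*d - b*c = (-5)*(0) - (0)*(0) = 0 - 0 = 0.
Characteristic equation: λ² - (-5)λ + (0) = 0.
Discriminant = (-5)² - 4*(0) = 25 - 0 = 25.
λ = (-5 ± √25) / 2 = (-5 ± 5) / 2 = -5, 0.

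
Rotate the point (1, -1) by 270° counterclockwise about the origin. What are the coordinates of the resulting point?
(-1, -1)

Rotation matrix R(θ) = [[cos θ, -sin θ], [sin θ, cos θ]]; for θ = 270°:
R = [[0, 1], [-1, 0]]
Result: R × [1, -1]ᵀ = [0·1 + (1)·-1, -1·1 + (0)·-1]ᵀ = (-1, -1)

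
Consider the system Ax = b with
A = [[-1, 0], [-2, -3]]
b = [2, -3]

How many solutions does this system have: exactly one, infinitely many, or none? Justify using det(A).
Exactly one solution

Compute det(A) = (-1)*(-3) - (0)*(-2) = 3.
Because det(A) ≠ 0, A is invertible and Ax = b has a unique solution for every b (here x = A⁻¹ b).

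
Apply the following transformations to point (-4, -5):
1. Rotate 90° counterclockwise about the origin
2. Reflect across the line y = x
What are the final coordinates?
(-4, 5)

Step 1: Rotate 90° → (5, -4)
Step 2: Reflect across the line y = x → (-4, 5)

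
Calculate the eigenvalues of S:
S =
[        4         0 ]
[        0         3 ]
λ = 3, 4

Solve det(S - λI) = 0. For a 2×2 matrix the characteristic equation is λ² - (trace)λ + det = 0.
trace(S) = a + d = 4 + 3 = 7.
det(S) = a*d - b*c = (4)*(3) - (0)*(0) = 12 - 0 = 12.
Characteristic equation: λ² - (7)λ + (12) = 0.
Discriminant = (7)² - 4*(12) = 49 - 48 = 1.
λ = (7 ± √1) / 2 = (7 ± 1) / 2 = 3, 4.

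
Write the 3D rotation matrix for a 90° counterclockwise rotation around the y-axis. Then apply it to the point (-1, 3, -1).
R = [[0, 0, 1], [0, 1, 0], [-1, 0, 0]]; R·(-1, 3, -1) = (-1, 3, 1)

Rotation matrix for 90° around y-axis:
cos(90°) = 0, sin(90°) = 1
R = [[0, 0, 1], [0, 1, 0], [-1, 0, 0]]
Apply to (-1, 3, -1): R·[-1, 3, -1]ᵀ = (-1, 3, 1)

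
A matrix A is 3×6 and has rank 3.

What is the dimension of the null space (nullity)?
3

The rank-nullity theorem for an m×n matrix states:
rank(A) + nullity(A) = n (the number of columns).
Here n = 6 and rank(A) = 3, so nullity(A) = 6 - 3 = 3.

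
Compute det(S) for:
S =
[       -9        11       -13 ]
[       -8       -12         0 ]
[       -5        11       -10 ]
det(S) = -36

Expand along row 0 (cofactor expansion): det(S) = a*(e*i - f*h) - b*(d*i - f*g) + c*(d*h - e*g), where the 3×3 is [[a, b, c], [d, e, f], [g, h, i]].
Minor M_00 = (-12)*(-10) - (0)*(11) = 120 - 0 = 120.
Minor M_01 = (-8)*(-10) - (0)*(-5) = 80 - 0 = 80.
Minor M_02 = (-8)*(11) - (-12)*(-5) = -88 - 60 = -148.
det(S) = (-9)*(120) - (11)*(80) + (-13)*(-148) = -1080 - 880 + 1924 = -36.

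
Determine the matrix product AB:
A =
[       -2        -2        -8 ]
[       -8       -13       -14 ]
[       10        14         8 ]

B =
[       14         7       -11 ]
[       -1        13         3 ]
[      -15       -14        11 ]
AB =
[       94        72       -72 ]
[      111       -29      -105 ]
[        6       140        20 ]

Matrix multiplication: (AB)[i][j] = sum over k of A[i][k] * B[k][j].
  (AB)[0][0] = (-2)*(14) + (-2)*(-1) + (-8)*(-15) = 94
  (AB)[0][1] = (-2)*(7) + (-2)*(13) + (-8)*(-14) = 72
  (AB)[0][2] = (-2)*(-11) + (-2)*(3) + (-8)*(11) = -72
  (AB)[1][0] = (-8)*(14) + (-13)*(-1) + (-14)*(-15) = 111
  (AB)[1][1] = (-8)*(7) + (-13)*(13) + (-14)*(-14) = -29
  (AB)[1][2] = (-8)*(-11) + (-13)*(3) + (-14)*(11) = -105
  (AB)[2][0] = (10)*(14) + (14)*(-1) + (8)*(-15) = 6
  (AB)[2][1] = (10)*(7) + (14)*(13) + (8)*(-14) = 140
  (AB)[2][2] = (10)*(-11) + (14)*(3) + (8)*(11) = 20
AB =
[       94        72       -72 ]
[      111       -29      -105 ]
[        6       140        20 ]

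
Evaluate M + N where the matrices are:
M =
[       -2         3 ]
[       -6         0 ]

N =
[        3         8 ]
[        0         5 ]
M + N =
[        1        11 ]
[       -6         5 ]

Matrix addition is elementwise: (M+N)[i][j] = M[i][j] + N[i][j].
  (M+N)[0][0] = (-2) + (3) = 1
  (M+N)[0][1] = (3) + (8) = 11
  (M+N)[1][0] = (-6) + (0) = -6
  (M+N)[1][1] = (0) + (5) = 5
M + N =
[        1        11 ]
[       -6         5 ]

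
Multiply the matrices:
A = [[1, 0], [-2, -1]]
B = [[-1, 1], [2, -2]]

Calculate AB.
[[-1, 1], [0, 0]]

Each entry (i,j) of AB = sum over k of A[i][k]*B[k][j].
(AB)[0][0] = (1)*(-1) + (0)*(2) = -1
(AB)[0][1] = (1)*(1) + (0)*(-2) = 1
(AB)[1][0] = (-2)*(-1) + (-1)*(2) = 0
(AB)[1][1] = (-2)*(1) + (-1)*(-2) = 0
AB = [[-1, 1], [0, 0]]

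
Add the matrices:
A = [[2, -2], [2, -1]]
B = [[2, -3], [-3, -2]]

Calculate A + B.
[[4, -5], [-1, -3]]

Add corresponding elements:
(2)+(2)=4
(-2)+(-3)=-5
(2)+(-3)=-1
(-1)+(-2)=-3
A + B = [[4, -5], [-1, -3]]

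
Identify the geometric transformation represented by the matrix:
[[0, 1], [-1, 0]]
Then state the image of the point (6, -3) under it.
rotation by 90° clockwise (i.e., 270° counterclockwise); image of (6, -3) is (-3, -6)

This matches the form [[cos θ, -sin θ], [sin θ, cos θ]] of a rotation matrix; reading off cos θ and sin θ gives the angle.
The matrix [[0, 1], [-1, 0]] represents: rotation by 90° clockwise (i.e., 270° counterclockwise).
Applying it to (6, -3): [0·6 + 1·-3, -1·6 + 0·-3] = (-3, -6).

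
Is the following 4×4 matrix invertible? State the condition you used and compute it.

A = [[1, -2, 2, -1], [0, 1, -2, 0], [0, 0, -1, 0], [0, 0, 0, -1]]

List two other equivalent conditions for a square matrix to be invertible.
Yes, invertible; det(A) = 1 ≠ 0. Equivalent conditions: rank(A) = 4; Ax = 0 has only the trivial solution; 0 is not an eigenvalue; the columns of A are linearly independent.

To check invertibility, compute det(A).
The given matrix is triangular, so det(A) equals the product of its diagonal entries = 1 ≠ 0.
Since det(A) ≠ 0, A is invertible.
Equivalent conditions for a square matrix A to be invertible:
- rank(A) = 4 (full rank).
- The homogeneous system Ax = 0 has only the trivial solution x = 0.
- 0 is not an eigenvalue of A.
- The columns (equivalently rows) of A are linearly independent.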